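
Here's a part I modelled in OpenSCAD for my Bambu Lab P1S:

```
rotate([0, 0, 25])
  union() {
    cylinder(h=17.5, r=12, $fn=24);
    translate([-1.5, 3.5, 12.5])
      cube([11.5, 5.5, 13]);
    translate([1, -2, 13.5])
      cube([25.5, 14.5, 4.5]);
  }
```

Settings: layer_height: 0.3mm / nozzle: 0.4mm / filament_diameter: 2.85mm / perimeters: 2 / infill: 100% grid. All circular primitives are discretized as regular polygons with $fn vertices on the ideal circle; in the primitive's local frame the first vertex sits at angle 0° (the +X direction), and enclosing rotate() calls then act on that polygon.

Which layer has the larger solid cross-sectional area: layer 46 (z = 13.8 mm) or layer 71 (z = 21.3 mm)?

layer 46 (z = 13.8 mm)

Layer 46 (z = 13.8): the r=12 cylinder gives a regular 24-gon of circumradius 12 (constant along its height) (area = (24/2)·12.000²·sin(360°/24) = 447.24 mm²); the cube at (-1.5, 3.5) (footprint 11.5×5.5) is included at this height (area 63.25 mm²); the 25.5×14.5 cube at (1, -2) contributes its full rectangle (area 369.75 mm²); Taking the union: the regions partially overlap — summed areas 880.24 mm² minus the doubly-counted overlap 184.86 mm² gives 695.38 mm² — area = 695.38 mm²; (rotated 25° about Z; rotation is an isometry so areas/perimeters/island counts are preserved). So its area = 695.38 mm². Layer 71 (z = 21.3): the cylinder does not reach this height (z outside [0, 17.5]); the cube at (-1.5, 3.5) is present — its section is the full 11.5×5.5 rectangle (area 63.25 mm²); the cube at (1, -2) does not reach this height (z outside [13.5, 18]); Combining (union): only the 11.5×5.5 cube at (-1.5, 3.5) is present, so the union is just that shape — area = 63.25 mm²; (whole slice rotated 25° about Z — lengths, areas and connectivity unchanged). So its area = 63.25 mm². Layer 46 is larger (695.38 vs 63.25 mm²).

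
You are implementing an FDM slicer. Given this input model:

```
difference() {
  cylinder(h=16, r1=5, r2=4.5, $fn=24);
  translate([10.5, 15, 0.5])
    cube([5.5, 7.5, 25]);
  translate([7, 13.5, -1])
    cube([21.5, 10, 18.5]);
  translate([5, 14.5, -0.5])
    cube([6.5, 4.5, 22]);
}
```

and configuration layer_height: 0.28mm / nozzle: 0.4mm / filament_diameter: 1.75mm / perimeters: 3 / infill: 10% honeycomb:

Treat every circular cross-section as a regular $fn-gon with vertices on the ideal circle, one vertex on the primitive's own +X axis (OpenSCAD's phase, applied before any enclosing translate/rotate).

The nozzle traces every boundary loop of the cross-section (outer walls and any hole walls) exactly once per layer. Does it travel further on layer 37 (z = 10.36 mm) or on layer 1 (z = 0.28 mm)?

Layer 37 (z = 10.36): the cone (r1=5→r2=4.5) has section circumradius 4.676 here — a regular 24-gon (perimeter = 2·24·4.676·sin(180°/24) = 29.30 mm); the cube at (10.5, 15) is present — its section is the full 5.5×7.5 rectangle (perimeter 26.00 mm); the 21.5×10 cube at (7, 13.5) contributes its full rectangle (perimeter 63.00 mm); the cube at (5, 14.5) (footprint 6.5×4.5) is included at this height (perimeter 22.00 mm); Taking the first minus the rest: starting from the cone, the 5.5×7.5 cube at (10.5, 15) misses the remaining region (no effect); the 21.5×10 cube at (7, 13.5) misses the remaining region (no effect); the 6.5×4.5 cube at (5, 14.5) misses the remaining region (no effect) — boundary = 29.30 mm. So its perimeter = 29.30 mm. Layer 1 (z = 0.28): the cone contributes a regular 24-gon of circumradius 4.991 (interpolated between r1=5 and r2=4.5 at t=0.018) (perimeter = 2·24·4.991·sin(180°/24) = 31.27 mm); the cube at (10.5, 15) is not intersected at this z (z outside [0.5, 25.5]); the 21.5×10 cube at (7, 13.5) contributes its full rectangle (perimeter 63.00 mm); the 6.5×4.5 cube at (5, 14.5) contributes its full rectangle (perimeter 22.00 mm); After the difference (first − rest): starting from the cone, the 21.5×10 cube at (7, 13.5) misses the remaining region (no effect); the 6.5×4.5 cube at (5, 14.5) misses the remaining region (no effect) — boundary = 31.27 mm. So its perimeter = 31.27 mm. Layer 1 is larger (31.27 vs 29.30 mm).

layer 1 (z = 0.28 mm)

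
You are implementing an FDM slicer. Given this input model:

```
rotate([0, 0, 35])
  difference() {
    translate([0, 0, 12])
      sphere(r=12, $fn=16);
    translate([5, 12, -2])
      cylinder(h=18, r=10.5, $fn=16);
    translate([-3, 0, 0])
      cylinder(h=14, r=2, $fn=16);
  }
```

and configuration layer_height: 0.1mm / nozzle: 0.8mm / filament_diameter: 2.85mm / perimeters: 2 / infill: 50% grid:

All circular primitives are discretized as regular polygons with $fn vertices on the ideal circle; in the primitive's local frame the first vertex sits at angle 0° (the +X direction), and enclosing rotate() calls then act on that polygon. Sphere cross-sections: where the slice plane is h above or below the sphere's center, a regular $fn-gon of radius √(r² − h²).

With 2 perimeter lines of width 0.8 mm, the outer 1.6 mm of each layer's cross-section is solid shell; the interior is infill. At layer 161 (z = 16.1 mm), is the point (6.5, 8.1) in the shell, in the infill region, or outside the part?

At z = 16.1 mm: the sphere: section is a regular 16-gon, circumradius = √(r²−h²) = √(12²−4.1²) = 11.278; the cylinder at (5, 12) does not reach this height (z outside [-2, 16]); the cylinder at (-3, 0) is not intersected at this z (z outside [0, 14]); Taking the first minus the rest: none of the subtracted shapes is present at this height, so the r=12 sphere is unchanged — 1 connected region; (whole slice rotated 35° about Z — lengths, areas and connectivity unchanged). Overall, the cross-section is a single solid region. Undo the 35° rotation: the query point maps to (9.970, 2.907) in the un-rotated model frame. The nearest boundary edge runs (11.28, 0.00)→(10.42, 4.32); distance from the point to it = 0.72 mm. The point is inside the cross-section, 0.72 mm from the nearest boundary — within the 1.6 mm shell band (2 × 0.8).

shell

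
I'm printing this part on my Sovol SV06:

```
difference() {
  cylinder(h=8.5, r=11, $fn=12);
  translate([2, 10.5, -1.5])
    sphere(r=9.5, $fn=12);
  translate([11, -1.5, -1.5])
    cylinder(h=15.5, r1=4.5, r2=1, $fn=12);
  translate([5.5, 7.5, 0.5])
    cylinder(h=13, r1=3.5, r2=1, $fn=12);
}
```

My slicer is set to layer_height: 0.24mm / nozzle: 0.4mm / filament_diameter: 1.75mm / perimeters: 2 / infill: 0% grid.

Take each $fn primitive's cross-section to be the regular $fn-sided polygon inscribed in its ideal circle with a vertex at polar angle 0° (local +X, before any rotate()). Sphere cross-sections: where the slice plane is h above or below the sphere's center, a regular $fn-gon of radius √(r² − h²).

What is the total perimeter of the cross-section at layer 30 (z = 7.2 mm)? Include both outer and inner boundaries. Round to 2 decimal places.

At z = 7.2 mm: the cylinder: section is a regular 12-gon, circumradius r=11 (perimeter = 2·12·11.000·sin(180°/12) = 68.33 mm); the r=9.5 sphere at (2, 10.5) contributes a regular 12-gon of circumradius √(9.5²−8.7²) = 3.816 (perimeter = 2·12·3.816·sin(180°/12) = 23.70 mm); the cone at (11, -1.5): at t=0.561 of its height the radius interpolates to r₁+(r₂−r₁)t = 2.535, giving a regular 12-gon of that circumradius (perimeter = 2·12·2.535·sin(180°/12) = 15.75 mm); the cone at (5.5, 7.5) contributes a regular 12-gon of circumradius 2.212 (interpolated between r1=3.5 and r2=1 at t=0.515) (perimeter = 2·12·2.212·sin(180°/12) = 13.74 mm); After the difference (first − rest): starting from the r=11 cylinder, the r=9.5 sphere at (2, 10.5) partially overlaps it — only the 20.82 mm² overlap (of its 43.68 mm²) is removed, clipping the outline; the cone at (11, -1.5) partially overlaps it — only the 7.47 mm² overlap (of its 19.29 mm²) is removed, clipping the outline; the cone at (5.5, 7.5) partially overlaps it — only the 9.99 mm² overlap (of its 14.67 mm²) is removed, clipping the outline — boundary = 73.01 mm. Overall, the cross-section is a single solid region. Total boundary length (outer) = 73.01 mm.

73.01 mm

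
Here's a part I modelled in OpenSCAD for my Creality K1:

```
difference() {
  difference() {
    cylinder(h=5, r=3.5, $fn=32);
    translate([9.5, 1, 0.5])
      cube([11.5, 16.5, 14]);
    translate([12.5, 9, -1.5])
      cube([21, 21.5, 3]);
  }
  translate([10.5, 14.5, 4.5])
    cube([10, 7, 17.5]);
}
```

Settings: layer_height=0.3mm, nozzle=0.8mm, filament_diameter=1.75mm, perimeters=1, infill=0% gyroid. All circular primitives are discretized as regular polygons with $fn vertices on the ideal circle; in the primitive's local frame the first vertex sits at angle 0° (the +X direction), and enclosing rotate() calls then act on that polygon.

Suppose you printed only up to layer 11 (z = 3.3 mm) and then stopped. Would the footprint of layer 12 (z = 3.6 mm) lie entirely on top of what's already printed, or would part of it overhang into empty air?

entirely on top

Compare the two slices. At z = 3.3: the r=3.5 cylinder gives a regular 32-gon of circumradius 3.5 (constant along its height) (area = (32/2)·3.500²·sin(360°/32) = 38.24 mm²); the cube at (9.5, 1) is present — its section is the full 11.5×16.5 rectangle (area 189.75 mm²); the cube at (12.5, 9) is absent (z outside [-1.5, 1.5]); Subtracting the remaining from the first: starting from the r=3.5 cylinder (38.24 mm²), the 11.5×16.5 cube at (9.5, 1) misses the remaining region (no effect) — area = 38.24 mm²; the cube at (10.5, 14.5) is absent (z outside [4.5, 22]); After the difference (first − rest): none of the subtracted shapes is present at this height, so that combined region is unchanged — area = 38.24 mm². At z = 3.6: the r=3.5 cylinder gives a regular 32-gon of circumradius 3.5 (constant along its height) (area = (32/2)·3.500²·sin(360°/32) = 38.24 mm²); the 11.5×16.5 cube at (9.5, 1) contributes its full rectangle (area 189.75 mm²); the cube at (12.5, 9) is absent (z outside [-1.5, 1.5]); After the difference (first − rest): starting from the r=3.5 cylinder (38.24 mm²), the 11.5×16.5 cube at (9.5, 1) misses the remaining region (no effect) — area = 38.24 mm²; the cube at (10.5, 14.5) is not intersected at this z (z outside [4.5, 22]); Taking the first minus the rest: none of the subtracted shapes is present at this height, so that combined region is unchanged — area = 38.24 mm². Checking containment: the cross-section at z = 3.6 is a subset of the cross-section at z = 3.3.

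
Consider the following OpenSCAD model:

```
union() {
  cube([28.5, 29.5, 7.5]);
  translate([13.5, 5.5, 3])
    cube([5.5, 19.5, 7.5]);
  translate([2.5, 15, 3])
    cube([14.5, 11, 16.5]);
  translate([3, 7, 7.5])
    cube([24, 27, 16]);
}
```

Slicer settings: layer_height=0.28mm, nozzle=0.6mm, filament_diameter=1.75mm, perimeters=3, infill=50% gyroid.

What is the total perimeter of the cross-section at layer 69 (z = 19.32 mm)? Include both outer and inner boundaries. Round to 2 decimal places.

At z = 19.32 mm: the cube is absent (z outside [0, 7.5]); the cube at (13.5, 5.5) is not intersected at this z (z outside [3, 10.5]); the cube at (2.5, 15) is present — its section is the full 14.5×11 rectangle (perimeter 51.00 mm); the cube at (3, 7) is present — its section is the full 24×27 rectangle (perimeter 102.00 mm); Combining (union): the regions partially overlap (shared area 154.00 mm²), so the edge portions inside another operand are dropped and the merged outline is re-measured after clipping — boundary = 103.00 mm. Overall, the cross-section is a single solid region. Total boundary length (outer) = 103.00 mm.

103.00 mm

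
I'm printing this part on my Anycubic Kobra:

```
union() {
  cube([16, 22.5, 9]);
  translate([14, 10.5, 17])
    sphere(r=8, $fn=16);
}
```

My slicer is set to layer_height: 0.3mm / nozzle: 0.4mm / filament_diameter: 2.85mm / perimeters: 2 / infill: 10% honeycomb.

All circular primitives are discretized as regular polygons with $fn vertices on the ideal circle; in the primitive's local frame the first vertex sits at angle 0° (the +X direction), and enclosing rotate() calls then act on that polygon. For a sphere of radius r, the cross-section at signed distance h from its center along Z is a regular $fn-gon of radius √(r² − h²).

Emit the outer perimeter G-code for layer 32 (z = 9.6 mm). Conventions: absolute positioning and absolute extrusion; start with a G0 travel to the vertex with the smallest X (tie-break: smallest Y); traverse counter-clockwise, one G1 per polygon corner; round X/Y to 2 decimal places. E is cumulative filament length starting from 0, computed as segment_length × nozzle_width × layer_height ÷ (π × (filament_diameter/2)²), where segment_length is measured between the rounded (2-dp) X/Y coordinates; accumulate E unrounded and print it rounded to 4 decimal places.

G0 X10.96 Y10.50 Z9.60
G1 X11.19 Y9.34 E0.0222
G1 X11.85 Y8.35 E0.0446
G1 X12.84 Y7.69 E0.0670
G1 X14.00 Y7.46 E0.0893
G1 X15.16 Y7.69 E0.1115
G1 X16.15 Y8.35 E0.1339
G1 X16.81 Y9.34 E0.1563
G1 X17.04 Y10.50 E0.1785
G1 X16.81 Y11.66 E0.2008
G1 X16.15 Y12.65 E0.2231
G1 X15.16 Y13.31 E0.2455
G1 X14.00 Y13.54 E0.2678
G1 X12.84 Y13.31 E0.2900
G1 X11.85 Y12.65 E0.3124
G1 X11.19 Y11.66 E0.3348
G1 X10.96 Y10.50 E0.3570

At z = 9.6 mm: the cube is not intersected at this z (z outside [0, 9]); the sphere at (14, 10.5): section is a regular 16-gon, circumradius = √(r²−h²) = √(8²−7.4²) = 3.040; Merging all regions: only the r=8 sphere at (14, 10.5) is present, so the union is just that shape — 1 connected region. The outline is a single polygon with 16 vertices. Extrusion per mm of travel: 0.4 × 0.3 / (π × 1.425²) = 0.018811. Accumulating E over each segment gives final E = 0.3570.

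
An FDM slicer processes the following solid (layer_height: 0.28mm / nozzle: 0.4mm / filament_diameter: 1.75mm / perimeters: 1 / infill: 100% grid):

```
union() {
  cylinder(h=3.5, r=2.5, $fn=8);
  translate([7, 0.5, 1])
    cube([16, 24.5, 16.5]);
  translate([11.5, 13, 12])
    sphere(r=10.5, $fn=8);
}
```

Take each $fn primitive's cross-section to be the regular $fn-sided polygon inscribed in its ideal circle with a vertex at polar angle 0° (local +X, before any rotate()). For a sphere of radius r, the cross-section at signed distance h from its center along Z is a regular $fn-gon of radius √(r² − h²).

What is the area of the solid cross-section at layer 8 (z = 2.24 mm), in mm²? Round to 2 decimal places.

409.68 mm²

At z = 2.24 mm: the r=2.5 cylinder contributes a regular 8-gon of circumradius 2.5 (area = (8/2)·2.500²·sin(360°/8) = 17.68 mm²); the 16×24.5 cube at (7, 0.5) contributes its full rectangle (area 392.00 mm²); the sphere at (11.5, 13): section is a regular 8-gon, circumradius = √(r²−h²) = √(10.5²−9.76²) = 3.872 (area = (8/2)·3.872²·sin(360°/8) = 42.40 mm²); Taking the union: the regions partially overlap — summed areas 452.08 mm² minus the doubly-counted overlap 42.40 mm² gives 409.68 mm² — area = 409.68 mm². Overall, the cross-section has 2 separate islands. Net area = 409.68 mm².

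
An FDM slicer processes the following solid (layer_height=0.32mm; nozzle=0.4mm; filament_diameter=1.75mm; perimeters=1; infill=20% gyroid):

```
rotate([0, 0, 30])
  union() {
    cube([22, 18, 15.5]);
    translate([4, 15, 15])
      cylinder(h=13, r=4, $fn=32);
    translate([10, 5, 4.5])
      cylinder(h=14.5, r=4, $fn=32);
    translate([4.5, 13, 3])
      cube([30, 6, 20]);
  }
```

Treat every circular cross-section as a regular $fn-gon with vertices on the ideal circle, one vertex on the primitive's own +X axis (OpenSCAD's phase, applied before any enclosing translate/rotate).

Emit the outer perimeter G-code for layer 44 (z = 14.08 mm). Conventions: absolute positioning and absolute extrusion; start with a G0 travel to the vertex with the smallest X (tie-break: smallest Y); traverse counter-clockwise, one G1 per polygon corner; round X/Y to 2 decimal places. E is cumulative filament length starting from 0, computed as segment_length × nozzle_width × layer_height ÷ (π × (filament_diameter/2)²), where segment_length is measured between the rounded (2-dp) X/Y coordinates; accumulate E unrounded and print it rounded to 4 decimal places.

At z = 14.08 mm: the cube is present — its section is the full 22×18 rectangle; the cylinder at (4, 15) does not reach this height (z outside [15, 28]); the cylinder at (10, 5): section is a regular 32-gon, circumradius r=4; the cube at (4.5, 13) (footprint 30×6) is included at this height; Taking the union: the regions partially overlap (shared area 137.44 mm²), so overlapping operands fuse into one piece — 1 connected region; (whole slice rotated 30° about Z — lengths, areas and connectivity unchanged). The outline is a single polygon with 8 vertices. Extrusion per mm of travel: 0.4 × 0.32 / (π × 0.875²) = 0.053216. Accumulating E over each segment gives final E = 5.6939.

G0 X-9.00 Y15.59 Z14.08
G1 X0.00 Y0.00 E0.9580
G1 X19.05 Y11.00 E2.1286
G1 X12.55 Y22.26 E2.8205
G1 X23.38 Y28.51 E3.4859
G1 X20.38 Y33.70 E3.8049
G1 X-5.60 Y18.70 E5.4014
G1 X-5.10 Y17.84 E5.4543
G1 X-9.00 Y15.59 E5.6939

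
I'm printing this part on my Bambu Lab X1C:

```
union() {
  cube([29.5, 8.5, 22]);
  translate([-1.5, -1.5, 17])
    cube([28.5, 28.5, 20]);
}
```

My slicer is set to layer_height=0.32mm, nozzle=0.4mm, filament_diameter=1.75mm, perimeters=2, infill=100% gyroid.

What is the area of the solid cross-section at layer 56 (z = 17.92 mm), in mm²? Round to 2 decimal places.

833.50 mm²

At z = 17.92 mm: the cube (footprint 29.5×8.5) is included at this height (area 250.75 mm²); the 28.5×28.5 cube at (-1.5, -1.5) contributes its full rectangle (area 812.25 mm²); Merging all regions: the regions partially overlap — summed areas 1063.00 mm² minus the doubly-counted overlap 229.50 mm² gives 833.50 mm² — area = 833.50 mm². Overall, the cross-section is a single solid region. Net area = 833.50 mm².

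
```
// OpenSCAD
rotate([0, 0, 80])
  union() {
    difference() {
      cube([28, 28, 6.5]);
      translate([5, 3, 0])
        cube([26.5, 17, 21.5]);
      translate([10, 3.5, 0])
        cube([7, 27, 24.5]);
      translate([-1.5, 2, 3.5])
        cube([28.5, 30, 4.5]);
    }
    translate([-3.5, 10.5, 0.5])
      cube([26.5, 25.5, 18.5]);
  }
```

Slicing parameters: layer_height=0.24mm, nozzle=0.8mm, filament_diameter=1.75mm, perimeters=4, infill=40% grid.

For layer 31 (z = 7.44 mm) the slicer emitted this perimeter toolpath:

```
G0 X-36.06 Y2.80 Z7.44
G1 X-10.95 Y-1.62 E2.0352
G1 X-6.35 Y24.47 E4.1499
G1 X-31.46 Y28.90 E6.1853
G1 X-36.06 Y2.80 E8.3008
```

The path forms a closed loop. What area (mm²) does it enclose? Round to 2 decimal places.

675.60 mm²

Apply the shoelace formula to the sequence of (X, Y) vertices; enclosed area = 675.60 mm².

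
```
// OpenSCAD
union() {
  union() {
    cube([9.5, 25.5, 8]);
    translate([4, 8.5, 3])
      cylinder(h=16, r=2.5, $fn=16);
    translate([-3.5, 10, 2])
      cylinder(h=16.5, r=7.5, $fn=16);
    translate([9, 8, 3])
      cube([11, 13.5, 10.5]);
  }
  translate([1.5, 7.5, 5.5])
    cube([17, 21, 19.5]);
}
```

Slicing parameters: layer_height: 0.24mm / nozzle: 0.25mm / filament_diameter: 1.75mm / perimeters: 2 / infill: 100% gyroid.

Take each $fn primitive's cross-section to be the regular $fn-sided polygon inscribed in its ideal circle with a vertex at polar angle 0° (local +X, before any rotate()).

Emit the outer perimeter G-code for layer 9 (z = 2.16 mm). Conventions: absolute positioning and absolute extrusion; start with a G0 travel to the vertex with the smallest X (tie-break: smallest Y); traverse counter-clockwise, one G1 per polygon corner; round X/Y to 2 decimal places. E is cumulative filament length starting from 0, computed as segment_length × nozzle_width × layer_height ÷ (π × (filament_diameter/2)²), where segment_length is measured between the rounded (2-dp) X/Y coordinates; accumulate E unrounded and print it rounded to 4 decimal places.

At z = 2.16 mm: the 9.5×25.5 cube contributes its full rectangle; the cylinder at (4, 8.5) does not reach this height (z outside [3, 19]); the r=7.5 cylinder at (-3.5, 10) gives a regular 16-gon of circumradius 7.5 (constant along its height); the cube at (9, 8) is not intersected at this z (z outside [3, 13.5]); Merging all regions: the regions partially overlap (shared area 36.23 mm²), so overlapping operands fuse into one piece — 1 connected region; the cube at (1.5, 7.5) does not reach this height (z outside [5.5, 25]); Merging all regions: only the result so far is present, so the union is just that shape — 1 connected region. The outline is a single polygon with 17 vertices. Extrusion per mm of travel: 0.25 × 0.24 / (π × 0.875²) = 0.024945. Accumulating E over each segment gives final E = 2.1891.

G0 X-11.00 Y10.00 Z2.16
G1 X-10.43 Y7.13 E0.0730
G1 X-8.80 Y4.70 E0.1460
G1 X-6.37 Y3.07 E0.2190
G1 X-3.50 Y2.50 E0.2920
G1 X-0.63 Y3.07 E0.3650
G1 X0.00 Y3.49 E0.3838
G1 X0.00 Y0.00 E0.4709
G1 X9.50 Y0.00 E0.7079
G1 X9.50 Y25.50 E1.3440
G1 X0.00 Y25.50 E1.5810
G1 X0.00 Y16.51 E1.8052
G1 X-0.63 Y16.93 E1.8241
G1 X-3.50 Y17.50 E1.8971
G1 X-6.37 Y16.93 E1.9701
G1 X-8.80 Y15.30 E2.0431
G1 X-10.43 Y12.87 E2.1161
G1 X-11.00 Y10.00 E2.1891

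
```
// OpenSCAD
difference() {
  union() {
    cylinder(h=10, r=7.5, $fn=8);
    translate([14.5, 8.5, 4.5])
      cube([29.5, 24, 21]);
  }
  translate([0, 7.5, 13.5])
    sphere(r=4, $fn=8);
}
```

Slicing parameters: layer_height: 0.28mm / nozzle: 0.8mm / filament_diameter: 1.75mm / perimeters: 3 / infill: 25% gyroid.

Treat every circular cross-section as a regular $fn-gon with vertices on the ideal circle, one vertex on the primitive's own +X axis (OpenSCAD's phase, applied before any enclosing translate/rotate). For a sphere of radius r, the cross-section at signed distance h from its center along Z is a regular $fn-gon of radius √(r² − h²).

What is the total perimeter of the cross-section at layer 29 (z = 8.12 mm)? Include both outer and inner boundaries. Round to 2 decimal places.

152.92 mm

At z = 8.12 mm: the r=7.5 cylinder contributes a regular 8-gon of circumradius 7.5 (perimeter = 2·8·7.500·sin(180°/8) = 45.92 mm); the cube at (14.5, 8.5) (footprint 29.5×24) is included at this height (perimeter 107.00 mm); Merging all regions: the 2 present regions are separate (no shared area or edge), so areas and boundary lengths simply add and each stays a separate island — boundary = 152.92 mm; the sphere at (0, 7.5) is absent (|z−center|=5.380 > r=4); After the difference (first − rest): none of the subtracted shapes is present at this height, so that combined region is unchanged — boundary = 152.92 mm. Overall, the cross-section has 2 separate islands. Total boundary length (outer) = 152.92 mm.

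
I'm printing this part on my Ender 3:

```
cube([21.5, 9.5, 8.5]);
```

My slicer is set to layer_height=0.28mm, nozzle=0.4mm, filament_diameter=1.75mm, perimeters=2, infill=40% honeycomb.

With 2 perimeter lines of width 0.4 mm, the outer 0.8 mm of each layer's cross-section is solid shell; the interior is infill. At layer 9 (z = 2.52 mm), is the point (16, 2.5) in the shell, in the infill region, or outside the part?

infill

At z = 2.52 mm: the 21.5×9.5 cube contributes its full rectangle. Overall, the cross-section is a single solid region. The nearest boundary edge runs (0.00, 0.00)→(21.50, 0.00); distance from the point to it = 2.50 mm. The point is inside the cross-section and 2.50 mm from the nearest boundary — more than the 0.8 mm shell width (2 × 0.4), so it's in the infill interior.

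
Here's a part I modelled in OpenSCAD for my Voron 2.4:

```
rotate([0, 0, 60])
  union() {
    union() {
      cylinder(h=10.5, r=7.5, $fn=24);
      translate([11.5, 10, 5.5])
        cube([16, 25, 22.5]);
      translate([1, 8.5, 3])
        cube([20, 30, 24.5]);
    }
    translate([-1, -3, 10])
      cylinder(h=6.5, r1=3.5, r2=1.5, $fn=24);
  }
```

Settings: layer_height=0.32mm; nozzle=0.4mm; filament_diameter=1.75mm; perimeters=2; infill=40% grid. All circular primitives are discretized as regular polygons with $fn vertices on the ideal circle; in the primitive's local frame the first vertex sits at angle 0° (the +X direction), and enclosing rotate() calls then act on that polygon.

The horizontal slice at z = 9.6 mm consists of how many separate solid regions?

At z = 9.6 mm: the r=7.5 cylinder gives a regular 24-gon of circumradius 7.5 (constant along its height); the 16×25 cube at (11.5, 10) contributes its full rectangle; the 20×30 cube at (1, 8.5) contributes its full rectangle; Combining (union): the regions partially overlap (shared area 237.50 mm²), so overlapping operands fuse into one piece — 2 connected regions; the cone at (-1, -3) is absent (z outside [10, 16.5]); Taking the union: only that combined region is present, so the union is just that shape — 2 connected regions; (whole slice rotated 60° about Z — lengths, areas and connectivity unchanged). The result has 2 disconnected regions.

2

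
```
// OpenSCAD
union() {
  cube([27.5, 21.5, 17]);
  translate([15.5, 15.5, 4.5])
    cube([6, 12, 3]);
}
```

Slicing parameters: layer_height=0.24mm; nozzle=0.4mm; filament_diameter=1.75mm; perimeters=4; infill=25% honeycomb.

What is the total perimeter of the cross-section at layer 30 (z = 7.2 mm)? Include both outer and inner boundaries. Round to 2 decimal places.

110.00 mm

At z = 7.2 mm: the 27.5×21.5 cube contributes its full rectangle (perimeter 98.00 mm); the cube at (15.5, 15.5) (footprint 6×12) is included at this height (perimeter 36.00 mm); Combining (union): the regions partially overlap (shared area 36.00 mm²), so the edge portions inside another operand are dropped and the merged outline is re-measured after clipping — boundary = 110.00 mm. Overall, the cross-section is a single solid region. Total boundary length (outer) = 110.00 mm.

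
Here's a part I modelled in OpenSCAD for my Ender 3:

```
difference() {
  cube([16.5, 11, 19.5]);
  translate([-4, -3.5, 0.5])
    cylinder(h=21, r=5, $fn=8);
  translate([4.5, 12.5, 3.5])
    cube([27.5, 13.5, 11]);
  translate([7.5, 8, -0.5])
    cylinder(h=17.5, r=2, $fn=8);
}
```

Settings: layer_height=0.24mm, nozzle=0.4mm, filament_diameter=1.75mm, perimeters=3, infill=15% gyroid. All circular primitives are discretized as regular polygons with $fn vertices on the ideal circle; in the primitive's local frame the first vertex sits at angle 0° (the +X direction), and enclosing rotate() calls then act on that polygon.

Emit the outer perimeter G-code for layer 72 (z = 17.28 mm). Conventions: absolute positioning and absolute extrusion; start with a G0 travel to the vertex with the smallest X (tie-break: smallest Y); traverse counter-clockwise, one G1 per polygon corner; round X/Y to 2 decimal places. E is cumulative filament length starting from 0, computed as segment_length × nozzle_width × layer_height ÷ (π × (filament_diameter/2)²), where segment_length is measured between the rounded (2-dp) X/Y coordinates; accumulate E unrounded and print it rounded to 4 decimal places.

G0 X0.00 Y0.00 Z17.28
G1 X16.50 Y0.00 E0.6586
G1 X16.50 Y11.00 E1.0976
G1 X0.00 Y11.00 E1.7561
G1 X0.00 Y0.00 E2.1952

At z = 17.28 mm: the cube (footprint 16.5×11) is included at this height; the r=5 cylinder at (-4, -3.5) contributes a regular 8-gon of circumradius 5; the cube at (4.5, 12.5) is not intersected at this z (z outside [3.5, 14.5]); the cylinder at (7.5, 8) is not intersected at this z (z outside [-0.5, 17]); Taking the first minus the rest: starting from the 16.5×11 cube, the r=5 cylinder at (-4, -3.5) misses the remaining region (no effect) — 1 connected region. The outline is a single polygon with 4 vertices. Extrusion per mm of travel: 0.4 × 0.24 / (π × 0.875²) = 0.039912. Accumulating E over each segment gives final E = 2.1952.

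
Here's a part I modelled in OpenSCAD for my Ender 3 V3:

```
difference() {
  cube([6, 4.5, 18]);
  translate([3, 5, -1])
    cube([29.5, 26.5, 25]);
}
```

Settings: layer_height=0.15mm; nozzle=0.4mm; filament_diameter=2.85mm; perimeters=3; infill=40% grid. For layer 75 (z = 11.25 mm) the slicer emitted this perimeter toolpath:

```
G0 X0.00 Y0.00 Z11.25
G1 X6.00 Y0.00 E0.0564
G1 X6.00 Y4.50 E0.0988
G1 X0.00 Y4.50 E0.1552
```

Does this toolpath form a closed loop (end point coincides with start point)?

no

Start point (G0): (0.00, 0.00). End point (last G1): the path does not return to the start — open.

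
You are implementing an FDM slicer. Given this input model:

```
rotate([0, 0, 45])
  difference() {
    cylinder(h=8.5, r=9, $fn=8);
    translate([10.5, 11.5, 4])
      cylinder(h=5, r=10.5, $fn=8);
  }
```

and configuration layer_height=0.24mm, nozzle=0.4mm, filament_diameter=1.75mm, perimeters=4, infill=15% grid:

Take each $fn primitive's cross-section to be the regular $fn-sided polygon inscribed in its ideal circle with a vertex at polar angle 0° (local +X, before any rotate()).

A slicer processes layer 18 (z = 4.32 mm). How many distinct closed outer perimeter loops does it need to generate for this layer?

At z = 4.32 mm: the r=9 cylinder gives a regular 8-gon of circumradius 9 (constant along its height); the r=10.5 cylinder at (10.5, 11.5) contributes a regular 8-gon of circumradius 10.5; Subtracting the remaining from the first: starting from the r=9 cylinder, the r=10.5 cylinder at (10.5, 11.5) partially overlaps it — only the 18.67 mm² overlap (of its 311.83 mm²) is removed, clipping the outline — 1 connected region; (rotated 45° about Z; rotation is an isometry so areas/perimeters/island counts are preserved). The result has 1 disconnected region.

1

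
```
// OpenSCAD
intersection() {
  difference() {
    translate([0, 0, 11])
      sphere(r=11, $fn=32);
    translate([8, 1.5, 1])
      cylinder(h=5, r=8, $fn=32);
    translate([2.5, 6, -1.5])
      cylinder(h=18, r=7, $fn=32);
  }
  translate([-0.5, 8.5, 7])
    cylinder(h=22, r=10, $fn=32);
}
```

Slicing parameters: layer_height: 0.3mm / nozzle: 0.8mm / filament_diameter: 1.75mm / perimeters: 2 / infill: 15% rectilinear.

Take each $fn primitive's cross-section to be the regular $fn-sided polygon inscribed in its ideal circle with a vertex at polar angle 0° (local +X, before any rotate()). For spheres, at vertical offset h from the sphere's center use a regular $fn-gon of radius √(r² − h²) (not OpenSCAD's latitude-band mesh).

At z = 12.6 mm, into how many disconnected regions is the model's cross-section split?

At z = 12.6 mm: the sphere: section is a regular 32-gon, circumradius = √(r²−h²) = √(11²−1.6²) = 10.883; the cylinder at (8, 1.5) does not reach this height (z outside [1, 6]); the r=7 cylinder at (2.5, 6) contributes a regular 32-gon of circumradius 7; Subtracting the remaining from the first: starting from the r=11 sphere, the r=7 cylinder at (2.5, 6) partially overlaps it — only the 125.61 mm² overlap (of its 152.95 mm²) is removed, clipping the outline — 1 connected region; the cylinder at (-0.5, 8.5): section is a regular 32-gon, circumradius r=10; Taking the intersection: the r=10 cylinder at (-0.5, 8.5) partially overlaps the result so far; clipping to the common part keeps 48.78 mm² — 1 connected region. The result has 1 disconnected region.

1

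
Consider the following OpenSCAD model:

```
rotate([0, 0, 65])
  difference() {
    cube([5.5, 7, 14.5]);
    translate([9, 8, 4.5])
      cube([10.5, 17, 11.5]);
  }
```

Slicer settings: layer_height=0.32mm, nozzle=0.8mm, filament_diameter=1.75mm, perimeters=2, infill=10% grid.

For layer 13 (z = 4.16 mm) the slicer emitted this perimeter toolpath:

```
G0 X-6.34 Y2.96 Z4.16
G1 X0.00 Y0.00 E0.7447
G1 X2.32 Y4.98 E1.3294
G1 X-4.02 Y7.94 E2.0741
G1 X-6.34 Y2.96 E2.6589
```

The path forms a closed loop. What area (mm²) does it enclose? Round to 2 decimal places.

38.44 mm²

Apply the shoelace formula to the sequence of (X, Y) vertices; enclosed area = 38.44 mm².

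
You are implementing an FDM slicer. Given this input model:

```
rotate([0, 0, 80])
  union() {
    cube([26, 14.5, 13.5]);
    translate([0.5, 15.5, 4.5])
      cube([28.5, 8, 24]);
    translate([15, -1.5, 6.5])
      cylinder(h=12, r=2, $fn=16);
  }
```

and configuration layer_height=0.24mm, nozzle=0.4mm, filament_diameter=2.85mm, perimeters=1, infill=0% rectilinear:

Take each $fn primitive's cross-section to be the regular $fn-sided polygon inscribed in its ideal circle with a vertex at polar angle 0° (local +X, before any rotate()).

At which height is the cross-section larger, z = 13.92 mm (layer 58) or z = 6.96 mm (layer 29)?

Layer 58 (z = 13.92): the cube is absent (z outside [0, 13.5]); the 28.5×8 cube at (0.5, 15.5) contributes its full rectangle (area 228.00 mm²); the cylinder at (15, -1.5): section is a regular 16-gon, circumradius r=2 (area = (16/2)·2.000²·sin(360°/16) = 12.25 mm²); Merging all regions: the 2 present regions are separate (no shared area or edge), so areas and boundary lengths simply add and each stays a separate island — area = 240.25 mm²; (rotated 80° about Z; rotation is an isometry so areas/perimeters/island counts are preserved). So its area = 240.25 mm². Layer 29 (z = 6.96): the cube (footprint 26×14.5) is included at this height (area 377.00 mm²); the cube at (0.5, 15.5) (footprint 28.5×8) is included at this height (area 228.00 mm²); the r=2 cylinder at (15, -1.5) contributes a regular 16-gon of circumradius 2 (area = (16/2)·2.000²·sin(360°/16) = 12.25 mm²); Combining (union): the regions partially overlap — summed areas 617.25 mm² minus the doubly-counted overlap 0.83 mm² gives 616.42 mm² — area = 616.42 mm²; (whole slice rotated 80° about Z — lengths, areas and connectivity unchanged). So its area = 616.42 mm². Layer 29 is larger (616.42 vs 240.25 mm²).

layer 29 (z = 6.96 mm)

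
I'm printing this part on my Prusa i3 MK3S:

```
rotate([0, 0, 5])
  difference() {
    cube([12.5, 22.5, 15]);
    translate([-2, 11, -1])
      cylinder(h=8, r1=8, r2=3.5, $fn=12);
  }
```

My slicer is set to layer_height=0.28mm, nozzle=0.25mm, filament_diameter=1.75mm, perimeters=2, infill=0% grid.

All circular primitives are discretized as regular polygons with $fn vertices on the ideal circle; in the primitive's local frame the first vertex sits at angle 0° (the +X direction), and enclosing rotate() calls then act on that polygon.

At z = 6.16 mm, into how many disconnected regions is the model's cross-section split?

1

At z = 6.16 mm: the 12.5×22.5 cube contributes its full rectangle; the cone at (-2, 11) (r1=8→r2=3.5) has section circumradius 3.973 here — a regular 12-gon; After the difference (first − rest): starting from the 12.5×22.5 cube, the cone at (-2, 11) partially overlaps it — only the 8.85 mm² overlap (of its 47.34 mm²) is removed, clipping the outline — 1 connected region; (rotated 5° about Z; rotation is an isometry so areas/perimeters/island counts are preserved). The result has 1 disconnected region.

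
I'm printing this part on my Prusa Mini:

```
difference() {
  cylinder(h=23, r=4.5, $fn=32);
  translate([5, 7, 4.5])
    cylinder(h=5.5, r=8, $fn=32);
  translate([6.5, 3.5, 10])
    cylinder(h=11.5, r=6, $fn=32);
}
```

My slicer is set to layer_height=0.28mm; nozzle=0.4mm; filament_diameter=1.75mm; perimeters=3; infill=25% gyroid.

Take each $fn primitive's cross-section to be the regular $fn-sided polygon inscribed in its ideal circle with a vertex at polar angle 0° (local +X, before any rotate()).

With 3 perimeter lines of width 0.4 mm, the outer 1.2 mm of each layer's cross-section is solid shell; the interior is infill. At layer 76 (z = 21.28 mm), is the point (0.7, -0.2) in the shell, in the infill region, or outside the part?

shell

At z = 21.28 mm: the cylinder: section is a regular 32-gon, circumradius r=4.5; the cylinder at (5, 7) is absent (z outside [4.5, 10]); the r=6 cylinder at (6.5, 3.5) contributes a regular 32-gon of circumradius 6; After the difference (first − rest): starting from the r=4.5 cylinder, the r=6 cylinder at (6.5, 3.5) partially overlaps it — only the 15.52 mm² overlap (of its 112.37 mm²) is removed, clipping the outline — 1 connected region. Overall, the cross-section is a single solid region. The nearest boundary edge runs (0.96, 1.20)→(1.51, 0.17); distance from the point to it = 0.89 mm. The point is inside the cross-section, 0.89 mm from the nearest boundary — within the 1.2 mm shell band (3 × 0.4).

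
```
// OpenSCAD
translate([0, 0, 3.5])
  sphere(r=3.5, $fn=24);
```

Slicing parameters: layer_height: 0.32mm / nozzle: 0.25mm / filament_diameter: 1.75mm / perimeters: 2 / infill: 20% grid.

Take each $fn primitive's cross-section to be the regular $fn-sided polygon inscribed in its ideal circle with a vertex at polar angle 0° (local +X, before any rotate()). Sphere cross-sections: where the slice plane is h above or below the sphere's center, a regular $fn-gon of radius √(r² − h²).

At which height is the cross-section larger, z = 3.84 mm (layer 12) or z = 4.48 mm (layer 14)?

Layer 12 (z = 3.84): the sphere: section is a regular 24-gon, circumradius = √(r²−h²) = √(3.5²−0.34²) = 3.483 (area = (24/2)·3.483²·sin(360°/24) = 37.69 mm²). So its area = 37.69 mm². Layer 14 (z = 4.48): the sphere: section is a regular 24-gon, circumradius = √(r²−h²) = √(3.5²−0.98²) = 3.360 (area = (24/2)·3.360²·sin(360°/24) = 35.06 mm²). So its area = 35.06 mm². Layer 12 is larger (37.69 vs 35.06 mm²).

layer 12 (z = 3.84 mm)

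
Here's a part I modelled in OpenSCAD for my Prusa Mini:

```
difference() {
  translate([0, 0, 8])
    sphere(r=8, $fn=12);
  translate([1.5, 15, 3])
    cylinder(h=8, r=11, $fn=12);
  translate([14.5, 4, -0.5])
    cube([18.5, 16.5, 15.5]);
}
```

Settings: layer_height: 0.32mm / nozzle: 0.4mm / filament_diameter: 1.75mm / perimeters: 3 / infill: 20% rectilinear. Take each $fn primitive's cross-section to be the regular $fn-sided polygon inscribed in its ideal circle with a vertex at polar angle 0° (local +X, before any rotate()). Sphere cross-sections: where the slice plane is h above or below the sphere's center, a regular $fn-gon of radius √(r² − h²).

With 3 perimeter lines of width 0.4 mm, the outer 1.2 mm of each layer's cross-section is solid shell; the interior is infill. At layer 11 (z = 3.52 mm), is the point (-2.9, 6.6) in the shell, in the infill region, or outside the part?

At z = 3.52 mm: the r=8 sphere slices to a regular 12-gon of circumradius 6.628 (√(r²−h²) with h=4.48 from center); the r=11 cylinder at (1.5, 15) gives a regular 12-gon of circumradius 11 (constant along its height); the cube at (14.5, 4) is present — its section is the full 18.5×16.5 rectangle; After the difference (first − rest): starting from the r=8 sphere, the r=11 cylinder at (1.5, 15) partially overlaps it — only the 11.63 mm² overlap (of its 363.00 mm²) is removed, clipping the outline; the 18.5×16.5 cube at (14.5, 4) misses the remaining region (no effect) — 1 connected region. Overall, the cross-section is a single solid region. The nearest boundary edge runs (-3.67, 5.39)→(1.50, 4.00); distance from the point to it = 1.37 mm. The point is not inside any of the regions above, so it lies outside the cross-section (1.37 mm from the nearest boundary).

outside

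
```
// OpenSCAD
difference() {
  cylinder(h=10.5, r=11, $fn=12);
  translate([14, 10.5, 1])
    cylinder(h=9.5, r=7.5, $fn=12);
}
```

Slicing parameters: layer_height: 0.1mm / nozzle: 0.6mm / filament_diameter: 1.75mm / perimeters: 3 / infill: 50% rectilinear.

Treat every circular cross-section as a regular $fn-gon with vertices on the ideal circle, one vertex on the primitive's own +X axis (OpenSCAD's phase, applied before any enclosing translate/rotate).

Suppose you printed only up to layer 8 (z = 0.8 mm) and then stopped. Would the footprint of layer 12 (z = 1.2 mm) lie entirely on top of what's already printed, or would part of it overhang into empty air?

entirely on top

Compare the two slices. At z = 0.8: the r=11 cylinder gives a regular 12-gon of circumradius 11 (constant along its height) (area = (12/2)·11.000²·sin(360°/12) = 363.00 mm²); the cylinder at (14, 10.5) is not intersected at this z (z outside [1, 10.5]); Subtracting the remaining from the first: none of the subtracted shapes is present at this height, so the r=11 cylinder is unchanged — area = 363.00 mm². At z = 1.2: the cylinder: section is a regular 12-gon, circumradius r=11 (area = (12/2)·11.000²·sin(360°/12) = 363.00 mm²); the cylinder at (14, 10.5): section is a regular 12-gon, circumradius r=7.5 (area = (12/2)·7.500²·sin(360°/12) = 168.75 mm²); Subtracting the remaining from the first: starting from the r=11 cylinder (363.00 mm²), the r=7.5 cylinder at (14, 10.5) partially overlaps it — only the 1.78 mm² overlap (of its 168.75 mm²) is removed, clipping the outline — area = 361.22 mm². Checking containment: the cross-section at z = 1.2 is a subset of the cross-section at z = 0.8.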